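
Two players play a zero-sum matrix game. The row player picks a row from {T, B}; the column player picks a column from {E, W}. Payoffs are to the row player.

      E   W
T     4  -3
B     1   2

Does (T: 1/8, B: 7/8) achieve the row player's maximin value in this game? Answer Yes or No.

Against E this mix gives (1/8)·4 + (7/8)·1 = 11/8.
Against W this mix gives (1/8)·(-3) + (7/8)·2 = 11/8.
All of the column player's active replies (E, W) yield 11/8, and no column does worse for the row player. The mix makes the column player indifferent and guarantees 11/8, so it is optimal.

Yes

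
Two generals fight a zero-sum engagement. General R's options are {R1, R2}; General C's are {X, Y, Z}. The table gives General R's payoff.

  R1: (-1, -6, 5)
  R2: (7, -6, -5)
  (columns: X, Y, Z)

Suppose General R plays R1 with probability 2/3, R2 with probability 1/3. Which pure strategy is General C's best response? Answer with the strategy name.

Y

If General C plays X, General R's expected payoff is (2/3)·(-1) + (1/3)·7 = 5/3.
If General C plays Y, General R's expected payoff is (2/3)·(-6) + (1/3)·(-6) = -6.
If General C plays Z, General R's expected payoff is (2/3)·5 + (1/3)·(-5) = 5/3.
General C minimizes General R's payoff; the smallest is -6, so the best response is Y.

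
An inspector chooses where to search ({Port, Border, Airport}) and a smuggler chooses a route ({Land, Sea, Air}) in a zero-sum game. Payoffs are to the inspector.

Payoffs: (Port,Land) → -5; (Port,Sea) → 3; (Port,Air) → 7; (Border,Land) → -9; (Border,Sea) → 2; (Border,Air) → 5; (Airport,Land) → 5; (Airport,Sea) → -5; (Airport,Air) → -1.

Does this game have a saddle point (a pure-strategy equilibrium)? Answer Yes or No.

Row minima: Port → -5, Border → -9, Airport → -5; maximin = -5.
Column maxima: Land → 5, Sea → 3, Air → 7; minimax = 3.
-5 ≠ 3, so no pure-strategy equilibrium exists.

No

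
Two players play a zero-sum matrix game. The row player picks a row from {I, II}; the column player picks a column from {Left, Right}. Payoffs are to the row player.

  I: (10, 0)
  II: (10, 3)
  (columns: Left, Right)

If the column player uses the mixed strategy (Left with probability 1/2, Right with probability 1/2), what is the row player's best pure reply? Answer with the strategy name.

II

Expected payoff of I: (1/2)·10 + (1/2)·0 = 5.
Expected payoff of II: (1/2)·10 + (1/2)·3 = 13/2.
The largest is 13/2, so the row player's best response is II.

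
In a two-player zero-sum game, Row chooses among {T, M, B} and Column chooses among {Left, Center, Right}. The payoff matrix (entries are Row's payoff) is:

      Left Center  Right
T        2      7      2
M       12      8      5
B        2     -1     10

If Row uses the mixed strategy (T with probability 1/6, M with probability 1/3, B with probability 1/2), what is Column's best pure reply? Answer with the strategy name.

If Column plays Left, Row's expected payoff is (1/6)·2 + (1/3)·12 + (1/2)·2 = 16/3.
If Column plays Center, Row's expected payoff is (1/6)·7 + (1/3)·8 + (1/2)·(-1) = 10/3.
If Column plays Right, Row's expected payoff is (1/6)·2 + (1/3)·5 + (1/2)·10 = 7.
Column minimizes Row's payoff; the smallest is 10/3, so the best response is Center.

Center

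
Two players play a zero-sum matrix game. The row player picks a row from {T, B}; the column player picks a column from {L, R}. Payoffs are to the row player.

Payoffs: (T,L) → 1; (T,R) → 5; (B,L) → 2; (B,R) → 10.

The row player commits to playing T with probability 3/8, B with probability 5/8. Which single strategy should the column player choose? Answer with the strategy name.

If the column player plays L, the row player's expected payoff is (3/8)·1 + (5/8)·2 = 13/8.
If the column player plays R, the row player's expected payoff is (3/8)·5 + (5/8)·10 = 65/8.
The column player minimizes the row player's payoff; the smallest is 13/8, so the best response is L.

L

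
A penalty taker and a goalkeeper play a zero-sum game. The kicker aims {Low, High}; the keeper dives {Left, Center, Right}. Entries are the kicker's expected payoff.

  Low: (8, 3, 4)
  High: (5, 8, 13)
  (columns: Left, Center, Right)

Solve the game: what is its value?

49/8

Row minima: Low → 3, High → 5; maximin = 5.
Column maxima: Left → 8, Center → 8, Right → 13; minimax = 8.
5 ≠ 8, so there is no saddle point; optimal play is mixed.
Right is strictly dominated by Center (it gives the kicker strictly more in every row), so the keeper never plays it.
On the remaining 2×2 (Low, High vs Left, Center):
Let the kicker play Low with probability p. Expected payoff against Left: 8p + 5(1−p) = 3p + 5; against Center: 3p + 8(1−p) = −5p + 8.
Setting these equal: 3p + 5 = −5p + 8 ⇒ 8p = 3 ⇒ p = 3/8, and the value is (3)·(3/8) + 5 = 49/8.
For the keeper: with q = P(Left), equating Low's and High's payoffs gives 5q + 3 = −3q + 8 ⇒ q = 5/8.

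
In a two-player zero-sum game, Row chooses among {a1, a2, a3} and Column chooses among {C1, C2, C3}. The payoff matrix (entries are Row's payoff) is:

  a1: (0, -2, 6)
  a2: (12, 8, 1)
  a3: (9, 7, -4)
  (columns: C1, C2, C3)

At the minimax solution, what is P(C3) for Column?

2/3

Row minima: a1 → -2, a2 → 1, a3 → -4; maximin = 1.
Column maxima: C1 → 12, C2 → 8, C3 → 6; minimax = 6.
1 ≠ 6, so there is no saddle point; optimal play is mixed.
a3 is strictly dominated by a2, so Row never plays it.
C1 is strictly dominated by C2 (it gives Row strictly more in every row), so Column never plays it.
On the remaining 2×2 (a1, a2 vs C2, C3):
Let Row play a1 with probability p. Expected payoff against C2: (-2)p + 8(1−p) = −10p + 8; against C3: 6p + 1(1−p) = 5p + 1.
Setting these equal: −10p + 8 = 5p + 1 ⇒ −15p = -7 ⇒ p = 7/15, and the value is (-10)·(7/15) + 8 = 10/3.
For Column: with q = P(C2), equating a1's and a2's payoffs gives −8q + 6 = 7q + 1 ⇒ q = 1/3.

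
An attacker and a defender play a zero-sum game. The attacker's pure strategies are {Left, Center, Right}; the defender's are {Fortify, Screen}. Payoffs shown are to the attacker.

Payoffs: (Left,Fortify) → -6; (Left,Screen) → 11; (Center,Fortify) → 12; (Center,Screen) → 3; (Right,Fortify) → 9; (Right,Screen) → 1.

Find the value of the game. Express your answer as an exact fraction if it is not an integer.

75/13

Row minima: Left → -6, Center → 3, Right → 1; maximin = 3.
Column maxima: Fortify → 12, Screen → 11; minimax = 11.
3 ≠ 11, so there is no saddle point; optimal play is mixed.
Right is strictly dominated by Center, so the attacker never plays it.
On the remaining 2×2 (Left, Center vs Fortify, Screen):
Let the attacker play Left with probability p. Expected payoff against Fortify: (-6)p + 12(1−p) = −18p + 12; against Screen: 11p + 3(1−p) = 8p + 3.
Setting these equal: −18p + 12 = 8p + 3 ⇒ −26p = -9 ⇒ p = 9/26, and the value is (-18)·(9/26) + 12 = 75/13.
For the defender: with q = P(Fortify), equating Left's and Center's payoffs gives −17q + 11 = 9q + 3 ⇒ q = 4/13.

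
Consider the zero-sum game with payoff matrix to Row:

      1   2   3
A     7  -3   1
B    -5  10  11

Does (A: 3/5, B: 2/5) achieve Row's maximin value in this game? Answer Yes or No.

Yes

Against 1 this mix gives (3/5)·7 + (2/5)·(-5) = 11/5.
Against 2 this mix gives (3/5)·(-3) + (2/5)·10 = 11/5.
Against 3 this mix gives (3/5)·1 + (2/5)·11 = 5.
All of Column's active replies (1, 2) yield 11/5, and no column does worse for Row. The mix makes Column indifferent and guarantees 11/5, so it is optimal.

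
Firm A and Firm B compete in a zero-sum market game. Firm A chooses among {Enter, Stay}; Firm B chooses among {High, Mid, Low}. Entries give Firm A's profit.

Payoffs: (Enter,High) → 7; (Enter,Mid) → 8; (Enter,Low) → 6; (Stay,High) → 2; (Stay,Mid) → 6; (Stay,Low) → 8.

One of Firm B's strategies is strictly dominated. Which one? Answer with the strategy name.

Mid

High holds Firm A's payoff strictly below Mid in every row: 7 < 8, 2 < 6.
So Mid is strictly dominated for Firm B.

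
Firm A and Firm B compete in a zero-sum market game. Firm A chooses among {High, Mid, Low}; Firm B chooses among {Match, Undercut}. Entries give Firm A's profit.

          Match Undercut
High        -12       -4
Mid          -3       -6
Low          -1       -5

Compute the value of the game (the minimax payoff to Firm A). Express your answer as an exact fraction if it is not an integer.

Row minima: High → -12, Mid → -6, Low → -5; maximin = -5.
Column maxima: Match → -1, Undercut → -4; minimax = -4.
-5 ≠ -4, so there is no saddle point; optimal play is mixed.
Mid is strictly dominated by Low, so Firm A never plays it.
On the remaining 2×2 (High, Low vs Match, Undercut):
Let Firm A play High with probability p. Expected payoff against Match: (-12)p + (-1)(1−p) = −11p − 1; against Undercut: (-4)p + (-5)(1−p) = p − 5.
Setting these equal: −11p − 1 = p − 5 ⇒ −12p = -4 ⇒ p = 1/3, and the value is (-11)·(1/3) − 1 = -14/3.
For Firm B: with q = P(Match), equating High's and Low's payoffs gives −8q − 4 = 4q − 5 ⇒ q = 1/12.

-14/3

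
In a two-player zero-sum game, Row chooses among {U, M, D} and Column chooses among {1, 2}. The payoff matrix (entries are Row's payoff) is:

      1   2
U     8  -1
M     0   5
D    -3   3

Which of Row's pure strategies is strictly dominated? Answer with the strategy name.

D

M gives a strictly higher payoff than D against every column: 0 > -3, 5 > 3.
So D is strictly dominated and Row never plays it.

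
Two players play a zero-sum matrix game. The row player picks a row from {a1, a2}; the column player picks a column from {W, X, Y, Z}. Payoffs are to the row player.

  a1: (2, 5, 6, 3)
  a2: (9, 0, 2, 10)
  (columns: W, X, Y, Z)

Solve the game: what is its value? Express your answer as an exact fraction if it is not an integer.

15/4

Row minima: a1 → 2, a2 → 0; maximin = 2.
Column maxima: W → 9, X → 5, Y → 6, Z → 10; minimax = 5.
2 ≠ 5, so there is no saddle point; optimal play is mixed.
Y is strictly dominated by X (it gives the row player strictly more in every row), so the column player never plays it.
Z is strictly dominated by W (it gives the row player strictly more in every row), so the column player never plays it.
On the remaining 2×2 (a1, a2 vs W, X):
Let the row player play a1 with probability p. Expected payoff against W: 2p + 9(1−p) = −7p + 9; against X: 5p + 0(1−p) = 5p.
Setting these equal: −7p + 9 = 5p ⇒ −12p = -9 ⇒ p = 3/4, and the value is (-7)·(3/4) + 9 = 15/4.
For the column player: with q = P(W), equating a1's and a2's payoffs gives −3q + 5 = 9q ⇒ q = 5/12.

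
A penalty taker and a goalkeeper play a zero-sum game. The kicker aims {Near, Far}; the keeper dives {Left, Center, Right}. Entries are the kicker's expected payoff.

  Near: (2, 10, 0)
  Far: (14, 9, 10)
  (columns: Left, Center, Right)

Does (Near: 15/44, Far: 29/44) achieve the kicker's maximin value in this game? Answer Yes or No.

No

Against Left this mix gives (15/44)·2 + (29/44)·14 = 109/11.
Against Center this mix gives (15/44)·10 + (29/44)·9 = 411/44.
Against Right this mix gives (15/44)·0 + (29/44)·10 = 145/22.
The keeper will play Right, holding the kicker to 145/22. Shifting weight toward the row that does better against Right would raise this floor (the equalizing mix achieves 100/11 against both Right and Center), so the proposed strategy is not optimal.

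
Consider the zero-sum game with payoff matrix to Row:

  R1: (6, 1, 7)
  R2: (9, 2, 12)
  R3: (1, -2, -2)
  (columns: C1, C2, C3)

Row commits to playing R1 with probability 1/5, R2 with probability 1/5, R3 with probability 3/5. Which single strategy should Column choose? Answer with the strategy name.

C2

If Column plays C1, Row's expected payoff is (1/5)·6 + (1/5)·9 + (3/5)·1 = 18/5.
If Column plays C2, Row's expected payoff is (1/5)·1 + (1/5)·2 + (3/5)·(-2) = -3/5.
If Column plays C3, Row's expected payoff is (1/5)·7 + (1/5)·12 + (3/5)·(-2) = 13/5.
Column minimizes Row's payoff; the smallest is -3/5, so the best response is C2.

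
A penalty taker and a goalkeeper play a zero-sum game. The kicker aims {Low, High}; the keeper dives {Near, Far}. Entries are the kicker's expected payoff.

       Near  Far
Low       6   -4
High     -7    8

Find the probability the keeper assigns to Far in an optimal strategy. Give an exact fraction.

Row minima: Low → -4, High → -7; maximin = -4.
Column maxima: Near → 6, Far → 8; minimax = 6.
-4 ≠ 6, so there is no saddle point; optimal play is mixed.
Let the kicker play Low with probability p. Expected payoff against Near: 6p + (-7)(1−p) = 13p − 7; against Far: (-4)p + 8(1−p) = −12p + 8.
Setting these equal: 13p − 7 = −12p + 8 ⇒ 25p = 15 ⇒ p = 3/5, and the value is (13)·(3/5) − 7 = 4/5.
For the keeper: with q = P(Near), equating Low's and High's payoffs gives 10q − 4 = −15q + 8 ⇒ q = 12/25.

13/25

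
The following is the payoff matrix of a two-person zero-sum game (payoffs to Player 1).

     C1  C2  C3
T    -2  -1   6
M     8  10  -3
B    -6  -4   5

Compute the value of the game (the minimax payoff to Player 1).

42/19

Row minima: T → -2, M → -3, B → -6; maximin = -2.
Column maxima: C1 → 8, C2 → 10, C3 → 6; minimax = 6.
-2 ≠ 6, so there is no saddle point; optimal play is mixed.
B is strictly dominated by T, so Player 1 never plays it.
C2 is strictly dominated by C1 (it gives Player 1 strictly more in every row), so Player 2 never plays it.
On the remaining 2×2 (T, M vs C1, C3):
Let Player 1 play T with probability p. Expected payoff against C1: (-2)p + 8(1−p) = −10p + 8; against C3: 6p + (-3)(1−p) = 9p − 3.
Setting these equal: −10p + 8 = 9p − 3 ⇒ −19p = -11 ⇒ p = 11/19, and the value is (-10)·(11/19) + 8 = 42/19.
For Player 2: with q = P(C1), equating T's and M's payoffs gives −8q + 6 = 11q − 3 ⇒ q = 9/19.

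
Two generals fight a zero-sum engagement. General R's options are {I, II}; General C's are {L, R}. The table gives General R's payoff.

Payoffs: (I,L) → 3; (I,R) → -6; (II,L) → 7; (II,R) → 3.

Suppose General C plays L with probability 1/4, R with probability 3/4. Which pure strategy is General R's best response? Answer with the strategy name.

Expected payoff of I: (1/4)·3 + (3/4)·(-6) = -15/4.
Expected payoff of II: (1/4)·7 + (3/4)·3 = 4.
The largest is 4, so General R's best response is II.

II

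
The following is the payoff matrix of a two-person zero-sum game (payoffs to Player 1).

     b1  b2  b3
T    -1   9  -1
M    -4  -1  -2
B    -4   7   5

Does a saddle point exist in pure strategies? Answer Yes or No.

Yes

Row minima: T → -1, M → -4, B → -4; maximin = -1.
Column maxima: b1 → -1, b2 → 9, b3 → 5; minimax = -1.
maximin = minimax = -1, so a saddle point exists.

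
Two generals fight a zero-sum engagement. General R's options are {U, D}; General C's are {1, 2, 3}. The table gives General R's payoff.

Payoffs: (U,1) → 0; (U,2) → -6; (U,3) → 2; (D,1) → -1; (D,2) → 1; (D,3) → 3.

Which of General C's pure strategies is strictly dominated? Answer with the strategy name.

1 holds General R's payoff strictly below 3 in every row: 0 < 2, -1 < 3.
So 3 is strictly dominated for General C.

3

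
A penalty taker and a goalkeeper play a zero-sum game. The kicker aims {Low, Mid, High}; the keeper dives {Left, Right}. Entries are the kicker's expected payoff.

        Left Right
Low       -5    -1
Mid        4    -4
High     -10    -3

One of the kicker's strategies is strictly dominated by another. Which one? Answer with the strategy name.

High

Low gives a strictly higher payoff than High against every column: -5 > -10, -1 > -3.
So High is strictly dominated and the kicker never plays it.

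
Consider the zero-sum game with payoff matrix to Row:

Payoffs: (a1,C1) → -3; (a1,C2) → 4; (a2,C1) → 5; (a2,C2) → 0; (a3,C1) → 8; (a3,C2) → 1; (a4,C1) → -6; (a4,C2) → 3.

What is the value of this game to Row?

5/2

Row minima: a1 → -3, a2 → 0, a3 → 1, a4 → -6; maximin = 1.
Column maxima: C1 → 8, C2 → 4; minimax = 4.
1 ≠ 4, so there is no saddle point; optimal play is mixed.
a2 is strictly dominated by a3, so Row never plays it.
a4 is strictly dominated by a1, so Row never plays it.
On the remaining 2×2 (a1, a3 vs C1, C2):
Let Row play a1 with probability p. Expected payoff against C1: (-3)p + 8(1−p) = −11p + 8; against C2: 4p + 1(1−p) = 3p + 1.
Setting these equal: −11p + 8 = 3p + 1 ⇒ −14p = -7 ⇒ p = 1/2, and the value is (-11)·(1/2) + 8 = 5/2.
For Column: with q = P(C1), equating a1's and a3's payoffs gives −7q + 4 = 7q + 1 ⇒ q = 3/14.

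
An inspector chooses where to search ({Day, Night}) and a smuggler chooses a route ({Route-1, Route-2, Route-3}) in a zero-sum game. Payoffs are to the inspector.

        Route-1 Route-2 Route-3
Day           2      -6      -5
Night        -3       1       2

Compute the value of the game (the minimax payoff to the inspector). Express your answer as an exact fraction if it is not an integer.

Row minima: Day → -6, Night → -3; maximin = -3.
Column maxima: Route-1 → 2, Route-2 → 1, Route-3 → 2; minimax = 1.
-3 ≠ 1, so there is no saddle point; optimal play is mixed.
Route-3 is strictly dominated by Route-2 (it gives the inspector strictly more in every row), so the smuggler never plays it.
On the remaining 2×2 (Day, Night vs Route-1, Route-2):
Let the inspector play Day with probability p. Expected payoff against Route-1: 2p + (-3)(1−p) = 5p − 3; against Route-2: (-6)p + 1(1−p) = −7p + 1.
Setting these equal: 5p − 3 = −7p + 1 ⇒ 12p = 4 ⇒ p = 1/3, and the value is (5)·(1/3) − 3 = -4/3.
For the smuggler: with q = P(Route-1), equating Day's and Night's payoffs gives 8q − 6 = −4q + 1 ⇒ q = 7/12.

-4/3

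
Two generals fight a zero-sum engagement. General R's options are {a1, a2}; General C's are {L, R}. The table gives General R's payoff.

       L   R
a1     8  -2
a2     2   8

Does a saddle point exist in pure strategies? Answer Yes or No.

Row minima: a1 → -2, a2 → 2; maximin = 2.
Column maxima: L → 8, R → 8; minimax = 8.
2 ≠ 8, so no pure-strategy equilibrium exists.

No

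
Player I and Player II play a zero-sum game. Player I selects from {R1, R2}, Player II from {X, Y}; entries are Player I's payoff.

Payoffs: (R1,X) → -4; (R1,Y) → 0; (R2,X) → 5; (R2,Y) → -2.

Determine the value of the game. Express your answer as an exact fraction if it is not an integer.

-8/11

Row minima: R1 → -4, R2 → -2; maximin = -2.
Column maxima: X → 5, Y → 0; minimax = 0.
-2 ≠ 0, so there is no saddle point; optimal play is mixed.
Let Player I play R1 with probability p. Expected payoff against X: (-4)p + 5(1−p) = −9p + 5; against Y: 0p + (-2)(1−p) = 2p − 2.
Setting these equal: −9p + 5 = 2p − 2 ⇒ −11p = -7 ⇒ p = 7/11, and the value is (-9)·(7/11) + 5 = -8/11.
For Player II: with q = P(X), equating R1's and R2's payoffs gives −4q = 7q − 2 ⇒ q = 2/11.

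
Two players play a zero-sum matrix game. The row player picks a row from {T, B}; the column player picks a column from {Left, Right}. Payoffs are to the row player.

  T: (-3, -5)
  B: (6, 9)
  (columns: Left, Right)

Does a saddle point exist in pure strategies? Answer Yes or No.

Yes

Row minima: T → -5, B → 6; maximin = 6.
Column maxima: Left → 6, Right → 9; minimax = 6.
maximin = minimax = 6, so a saddle point exists.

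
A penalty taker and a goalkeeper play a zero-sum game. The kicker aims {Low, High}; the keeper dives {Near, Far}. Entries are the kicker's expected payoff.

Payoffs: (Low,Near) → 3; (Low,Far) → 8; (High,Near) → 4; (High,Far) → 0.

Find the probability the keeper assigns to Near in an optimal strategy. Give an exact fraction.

Row minima: Low → 3, High → 0; maximin = 3.
Column maxima: Near → 4, Far → 8; minimax = 4.
3 ≠ 4, so there is no saddle point; optimal play is mixed.
Let the kicker play Low with probability p. Expected payoff against Near: 3p + 4(1−p) = −p + 4; against Far: 8p + 0(1−p) = 8p.
Setting these equal: −p + 4 = 8p ⇒ −9p = -4 ⇒ p = 4/9, and the value is (-1)·(4/9) + 4 = 32/9.
For the keeper: with q = P(Near), equating Low's and High's payoffs gives −5q + 8 = 4q ⇒ q = 8/9.

8/9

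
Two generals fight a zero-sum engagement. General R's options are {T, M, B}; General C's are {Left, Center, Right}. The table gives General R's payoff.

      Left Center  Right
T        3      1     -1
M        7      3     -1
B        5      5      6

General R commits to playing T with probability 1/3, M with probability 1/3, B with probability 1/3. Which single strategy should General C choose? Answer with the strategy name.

Right

If General C plays Left, General R's expected payoff is (1/3)·3 + (1/3)·7 + (1/3)·5 = 5.
If General C plays Center, General R's expected payoff is (1/3)·1 + (1/3)·3 + (1/3)·5 = 3.
If General C plays Right, General R's expected payoff is (1/3)·(-1) + (1/3)·(-1) + (1/3)·6 = 4/3.
General C minimizes General R's payoff; the smallest is 4/3, so the best response is Right.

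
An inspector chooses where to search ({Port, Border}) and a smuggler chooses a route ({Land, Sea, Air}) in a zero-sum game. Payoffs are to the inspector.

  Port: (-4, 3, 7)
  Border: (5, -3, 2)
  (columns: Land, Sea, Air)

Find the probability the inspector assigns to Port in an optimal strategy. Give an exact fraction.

Row minima: Port → -4, Border → -3; maximin = -3.
Column maxima: Land → 5, Sea → 3, Air → 7; minimax = 3.
-3 ≠ 3, so there is no saddle point; optimal play is mixed.
Air is strictly dominated by Sea (it gives the inspector strictly more in every row), so the smuggler never plays it.
On the remaining 2×2 (Port, Border vs Land, Sea):
Let the inspector play Port with probability p. Expected payoff against Land: (-4)p + 5(1−p) = −9p + 5; against Sea: 3p + (-3)(1−p) = 6p − 3.
Setting these equal: −9p + 5 = 6p − 3 ⇒ −15p = -8 ⇒ p = 8/15, and the value is (-9)·(8/15) + 5 = 1/5.
For the smuggler: with q = P(Land), equating Port's and Border's payoffs gives −7q + 3 = 8q − 3 ⇒ q = 2/5.

8/15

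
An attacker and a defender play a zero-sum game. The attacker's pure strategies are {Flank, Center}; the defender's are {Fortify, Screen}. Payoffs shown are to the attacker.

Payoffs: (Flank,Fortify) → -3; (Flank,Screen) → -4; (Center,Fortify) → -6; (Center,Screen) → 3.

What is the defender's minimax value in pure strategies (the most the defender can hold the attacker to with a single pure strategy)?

-3

Column maxima: Fortify → -3, Screen → 3.
The smallest of these is -3.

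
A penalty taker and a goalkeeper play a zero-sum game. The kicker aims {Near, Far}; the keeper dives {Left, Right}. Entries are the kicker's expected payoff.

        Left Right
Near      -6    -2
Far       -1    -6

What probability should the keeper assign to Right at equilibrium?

Row minima: Near → -6, Far → -6; maximin = -6.
Column maxima: Left → -1, Right → -2; minimax = -2.
-6 ≠ -2, so there is no saddle point; optimal play is mixed.
Let the kicker play Near with probability p. Expected payoff against Left: (-6)p + (-1)(1−p) = −5p − 1; against Right: (-2)p + (-6)(1−p) = 4p − 6.
Setting these equal: −5p − 1 = 4p − 6 ⇒ −9p = -5 ⇒ p = 5/9, and the value is (-5)·(5/9) − 1 = -34/9.
For the keeper: with q = P(Left), equating Near's and Far's payoffs gives −4q − 2 = 5q − 6 ⇒ q = 4/9.

5/9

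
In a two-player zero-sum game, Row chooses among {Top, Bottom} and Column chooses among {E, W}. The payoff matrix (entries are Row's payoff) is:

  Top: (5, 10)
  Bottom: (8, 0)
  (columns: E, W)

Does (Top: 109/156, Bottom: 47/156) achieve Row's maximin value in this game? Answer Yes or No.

Against E this mix gives (109/156)·5 + (47/156)·8 = 307/52.
Against W this mix gives (109/156)·10 + (47/156)·0 = 545/78.
Column will play E, holding Row to 307/52. Shifting weight toward the row that does better against E would raise this floor (the equalizing mix achieves 80/13 against both E and W), so the proposed strategy is not optimal.

No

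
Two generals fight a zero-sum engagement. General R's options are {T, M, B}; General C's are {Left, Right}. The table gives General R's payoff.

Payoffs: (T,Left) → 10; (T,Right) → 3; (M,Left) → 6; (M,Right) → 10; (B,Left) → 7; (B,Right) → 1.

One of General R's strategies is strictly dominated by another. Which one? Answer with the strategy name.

B

T gives a strictly higher payoff than B against every column: 10 > 7, 3 > 1.
So B is strictly dominated and General R never plays it.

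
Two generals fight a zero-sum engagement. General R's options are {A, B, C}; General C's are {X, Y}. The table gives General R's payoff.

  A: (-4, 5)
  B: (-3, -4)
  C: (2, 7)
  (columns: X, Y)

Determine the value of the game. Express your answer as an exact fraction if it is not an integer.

Row minima: A → -4, B → -4, C → 2; maximin = 2.
Column maxima: X → 2, Y → 7; minimax = 2.
Since maximin = minimax = 2, there is a saddle point and the value is 2.

2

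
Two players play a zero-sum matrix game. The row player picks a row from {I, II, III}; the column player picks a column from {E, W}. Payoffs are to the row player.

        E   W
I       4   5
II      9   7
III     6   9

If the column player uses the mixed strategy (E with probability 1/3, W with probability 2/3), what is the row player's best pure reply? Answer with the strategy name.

Expected payoff of I: (1/3)·4 + (2/3)·5 = 14/3.
Expected payoff of II: (1/3)·9 + (2/3)·7 = 23/3.
Expected payoff of III: (1/3)·6 + (2/3)·9 = 8.
The largest is 8, so the row player's best response is III.

III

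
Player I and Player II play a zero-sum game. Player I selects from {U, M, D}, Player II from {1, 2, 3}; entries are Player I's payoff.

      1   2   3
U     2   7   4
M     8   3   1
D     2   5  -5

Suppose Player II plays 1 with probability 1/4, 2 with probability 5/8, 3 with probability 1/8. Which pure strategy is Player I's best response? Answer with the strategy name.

U

Expected payoff of U: (1/4)·2 + (5/8)·7 + (1/8)·4 = 43/8.
Expected payoff of M: (1/4)·8 + (5/8)·3 + (1/8)·1 = 4.
Expected payoff of D: (1/4)·2 + (5/8)·5 + (1/8)·(-5) = 3.
The largest is 43/8, so Player I's best response is U.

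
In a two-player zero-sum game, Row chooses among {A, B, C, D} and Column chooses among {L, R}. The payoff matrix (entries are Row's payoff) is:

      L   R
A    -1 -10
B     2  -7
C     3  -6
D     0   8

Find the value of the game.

24/17

Row minima: A → -10, B → -7, C → -6, D → 0; maximin = 0.
Column maxima: L → 3, R → 8; minimax = 3.
0 ≠ 3, so there is no saddle point; optimal play is mixed.
A is strictly dominated by B, so Row never plays it.
B is strictly dominated by C, so Row never plays it.
On the remaining 2×2 (C, D vs L, R):
Let Row play C with probability p. Expected payoff against L: 3p + 0(1−p) = 3p; against R: (-6)p + 8(1−p) = −14p + 8.
Setting these equal: 3p = −14p + 8 ⇒ 17p = 8 ⇒ p = 8/17, and the value is (3)·(8/17) = 24/17.
For Column: with q = P(L), equating C's and D's payoffs gives 9q − 6 = −8q + 8 ⇒ q = 14/17.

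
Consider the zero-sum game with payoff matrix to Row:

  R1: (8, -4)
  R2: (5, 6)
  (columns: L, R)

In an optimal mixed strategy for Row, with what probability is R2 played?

12/13

Row minima: R1 → -4, R2 → 5; maximin = 5.
Column maxima: L → 8, R → 6; minimax = 6.
5 ≠ 6, so there is no saddle point; optimal play is mixed.
Let Row play R1 with probability p. Expected payoff against L: 8p + 5(1−p) = 3p + 5; against R: (-4)p + 6(1−p) = −10p + 6.
Setting these equal: 3p + 5 = −10p + 6 ⇒ 13p = 1 ⇒ p = 1/13, and the value is (3)·(1/13) + 5 = 68/13.
For Column: with q = P(L), equating R1's and R2's payoffs gives 12q − 4 = −q + 6 ⇒ q = 10/13.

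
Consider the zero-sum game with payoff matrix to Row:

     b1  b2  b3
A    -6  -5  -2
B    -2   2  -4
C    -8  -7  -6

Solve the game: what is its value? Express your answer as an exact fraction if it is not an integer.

Row minima: A → -6, B → -4, C → -8; maximin = -4.
Column maxima: b1 → -2, b2 → 2, b3 → -2; minimax = -2.
-4 ≠ -2, so there is no saddle point; optimal play is mixed.
C is strictly dominated by A, so Row never plays it.
b2 is strictly dominated by b1 (it gives Row strictly more in every row), so Column never plays it.
On the remaining 2×2 (A, B vs b1, b3):
Let Row play A with probability p. Expected payoff against b1: (-6)p + (-2)(1−p) = −4p − 2; against b3: (-2)p + (-4)(1−p) = 2p − 4.
Setting these equal: −4p − 2 = 2p − 4 ⇒ −6p = -2 ⇒ p = 1/3, and the value is (-4)·(1/3) − 2 = -10/3.
For Column: with q = P(b1), equating A's and B's payoffs gives −4q − 2 = 2q − 4 ⇒ q = 1/3.

-10/3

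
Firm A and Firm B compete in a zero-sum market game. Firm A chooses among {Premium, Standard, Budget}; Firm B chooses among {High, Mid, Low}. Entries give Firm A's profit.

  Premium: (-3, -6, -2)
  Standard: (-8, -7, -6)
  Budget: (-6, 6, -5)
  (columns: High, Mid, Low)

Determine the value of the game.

Row minima: Premium → -6, Standard → -8, Budget → -6; maximin = -6.
Column maxima: High → -3, Mid → 6, Low → -2; minimax = -3.
-6 ≠ -3, so there is no saddle point; optimal play is mixed.
Standard is strictly dominated by Premium, so Firm A never plays it.
Low is strictly dominated by High (it gives Firm A strictly more in every row), so Firm B never plays it.
On the remaining 2×2 (Premium, Budget vs High, Mid):
Let Firm A play Premium with probability p. Expected payoff against High: (-3)p + (-6)(1−p) = 3p − 6; against Mid: (-6)p + 6(1−p) = −12p + 6.
Setting these equal: 3p − 6 = −12p + 6 ⇒ 15p = 12 ⇒ p = 4/5, and the value is (3)·(4/5) − 6 = -18/5.
For Firm B: with q = P(High), equating Premium's and Budget's payoffs gives 3q − 6 = −12q + 6 ⇒ q = 4/5.

-18/5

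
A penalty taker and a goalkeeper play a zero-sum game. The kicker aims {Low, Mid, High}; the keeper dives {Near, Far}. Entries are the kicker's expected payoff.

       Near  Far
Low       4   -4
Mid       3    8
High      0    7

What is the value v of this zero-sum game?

Row minima: Low → -4, Mid → 3, High → 0; maximin = 3.
Column maxima: Near → 4, Far → 8; minimax = 4.
3 ≠ 4, so there is no saddle point; optimal play is mixed.
High is strictly dominated by Mid, so the kicker never plays it.
On the remaining 2×2 (Low, Mid vs Near, Far):
Let the kicker play Low with probability p. Expected payoff against Near: 4p + 3(1−p) = p + 3; against Far: (-4)p + 8(1−p) = −12p + 8.
Setting these equal: p + 3 = −12p + 8 ⇒ 13p = 5 ⇒ p = 5/13, and the value is (1)·(5/13) + 3 = 44/13.
For the keeper: with q = P(Near), equating Low's and Mid's payoffs gives 8q − 4 = −5q + 8 ⇒ q = 12/13.

44/13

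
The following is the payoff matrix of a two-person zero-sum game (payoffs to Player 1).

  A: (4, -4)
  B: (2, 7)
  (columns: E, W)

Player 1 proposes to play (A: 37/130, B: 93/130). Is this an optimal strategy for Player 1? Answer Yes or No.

No

Against E this mix gives (37/130)·4 + (93/130)·2 = 167/65.
Against W this mix gives (37/130)·(-4) + (93/130)·7 = 503/130.
Player 2 will play E, holding Player 1 to 167/65. Shifting weight toward the row that does better against E would raise this floor (the equalizing mix achieves 36/13 against both E and W), so the proposed strategy is not optimal.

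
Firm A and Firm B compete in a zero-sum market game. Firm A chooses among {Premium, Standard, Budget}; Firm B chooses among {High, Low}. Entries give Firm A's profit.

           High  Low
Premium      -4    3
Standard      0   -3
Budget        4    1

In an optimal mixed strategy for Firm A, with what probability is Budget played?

7/10

Row minima: Premium → -4, Standard → -3, Budget → 1; maximin = 1.
Column maxima: High → 4, Low → 3; minimax = 3.
1 ≠ 3, so there is no saddle point; optimal play is mixed.
Standard is strictly dominated by Budget, so Firm A never plays it.
On the remaining 2×2 (Premium, Budget vs High, Low):
Let Firm A play Premium with probability p. Expected payoff against High: (-4)p + 4(1−p) = −8p + 4; against Low: 3p + 1(1−p) = 2p + 1.
Setting these equal: −8p + 4 = 2p + 1 ⇒ −10p = -3 ⇒ p = 3/10, and the value is (-8)·(3/10) + 4 = 8/5.
For Firm B: with q = P(High), equating Premium's and Budget's payoffs gives −7q + 3 = 3q + 1 ⇒ q = 1/5.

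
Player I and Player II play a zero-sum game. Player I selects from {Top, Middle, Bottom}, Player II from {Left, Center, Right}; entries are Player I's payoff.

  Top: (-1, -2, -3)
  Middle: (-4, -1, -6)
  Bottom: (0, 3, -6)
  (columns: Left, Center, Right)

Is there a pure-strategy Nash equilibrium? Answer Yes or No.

Yes

Row minima: Top → -3, Middle → -6, Bottom → -6; maximin = -3.
Column maxima: Left → 0, Center → 3, Right → -3; minimax = -3.
maximin = minimax = -3, so a saddle point exists.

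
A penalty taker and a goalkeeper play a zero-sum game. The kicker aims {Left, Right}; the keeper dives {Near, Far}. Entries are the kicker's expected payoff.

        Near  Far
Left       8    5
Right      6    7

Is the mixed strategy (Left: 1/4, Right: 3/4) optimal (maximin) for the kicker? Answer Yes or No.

Against Near this mix gives (1/4)·8 + (3/4)·6 = 13/2.
Against Far this mix gives (1/4)·5 + (3/4)·7 = 13/2.
All of the keeper's active replies (Near, Far) yield 13/2, and no column does worse for the kicker. The mix makes the keeper indifferent and guarantees 13/2, so it is optimal.

Yes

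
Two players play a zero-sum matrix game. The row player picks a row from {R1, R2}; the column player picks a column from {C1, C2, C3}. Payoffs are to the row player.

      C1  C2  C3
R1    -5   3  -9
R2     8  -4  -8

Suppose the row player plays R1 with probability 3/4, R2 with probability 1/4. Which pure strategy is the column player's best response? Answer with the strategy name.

If the column player plays C1, the row player's expected payoff is (3/4)·(-5) + (1/4)·8 = -7/4.
If the column player plays C2, the row player's expected payoff is (3/4)·3 + (1/4)·(-4) = 5/4.
If the column player plays C3, the row player's expected payoff is (3/4)·(-9) + (1/4)·(-8) = -35/4.
The column player minimizes the row player's payoff; the smallest is -35/4, so the best response is C3.

C3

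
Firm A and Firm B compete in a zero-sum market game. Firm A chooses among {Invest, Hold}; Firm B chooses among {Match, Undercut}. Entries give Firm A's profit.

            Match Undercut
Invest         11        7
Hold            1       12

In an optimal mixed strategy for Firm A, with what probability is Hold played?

4/15

Row minima: Invest → 7, Hold → 1; maximin = 7.
Column maxima: Match → 11, Undercut → 12; minimax = 11.
7 ≠ 11, so there is no saddle point; optimal play is mixed.
Let Firm A play Invest with probability p. Expected payoff against Match: 11p + 1(1−p) = 10p + 1; against Undercut: 7p + 12(1−p) = −5p + 12.
Setting these equal: 10p + 1 = −5p + 12 ⇒ 15p = 11 ⇒ p = 11/15, and the value is (10)·(11/15) + 1 = 25/3.
For Firm B: with q = P(Match), equating Invest's and Hold's payoffs gives 4q + 7 = −11q + 12 ⇒ q = 1/3.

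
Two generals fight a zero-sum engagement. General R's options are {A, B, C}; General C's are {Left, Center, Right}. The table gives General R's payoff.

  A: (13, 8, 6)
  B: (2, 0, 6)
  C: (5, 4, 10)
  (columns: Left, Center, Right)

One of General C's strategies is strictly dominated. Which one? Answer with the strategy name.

Left

Center holds General R's payoff strictly below Left in every row: 8 < 13, 0 < 2, 4 < 5.
So Left is strictly dominated for General C.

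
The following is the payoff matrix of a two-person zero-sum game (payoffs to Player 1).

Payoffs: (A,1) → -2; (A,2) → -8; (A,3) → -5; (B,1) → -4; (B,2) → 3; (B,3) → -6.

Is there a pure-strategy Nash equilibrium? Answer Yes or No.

Row minima: A → -8, B → -6; maximin = -6.
Column maxima: 1 → -2, 2 → 3, 3 → -5; minimax = -5.
-6 ≠ -5, so no pure-strategy equilibrium exists.

No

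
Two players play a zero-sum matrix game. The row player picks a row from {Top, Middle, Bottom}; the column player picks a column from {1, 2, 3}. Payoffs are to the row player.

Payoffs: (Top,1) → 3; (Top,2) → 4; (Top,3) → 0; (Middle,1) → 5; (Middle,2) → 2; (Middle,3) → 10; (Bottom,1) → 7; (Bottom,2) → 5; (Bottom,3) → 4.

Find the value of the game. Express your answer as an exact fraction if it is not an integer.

Row minima: Top → 0, Middle → 2, Bottom → 4; maximin = 4.
Column maxima: 1 → 7, 2 → 5, 3 → 10; minimax = 5.
4 ≠ 5, so there is no saddle point; optimal play is mixed.
Top is strictly dominated by Bottom, so the row player never plays it.
With Top eliminated, 1 is strictly dominated by 2 (it gives the row player strictly more in every remaining row), so the column player never plays it.
On the remaining 2×2 (Middle, Bottom vs 2, 3):
Let the row player play Middle with probability p. Expected payoff against 2: 2p + 5(1−p) = −3p + 5; against 3: 10p + 4(1−p) = 6p + 4.
Setting these equal: −3p + 5 = 6p + 4 ⇒ −9p = -1 ⇒ p = 1/9, and the value is (-3)·(1/9) + 5 = 14/3.
For the column player: with q = P(2), equating Middle's and Bottom's payoffs gives −8q + 10 = q + 4 ⇒ q = 2/3.

14/3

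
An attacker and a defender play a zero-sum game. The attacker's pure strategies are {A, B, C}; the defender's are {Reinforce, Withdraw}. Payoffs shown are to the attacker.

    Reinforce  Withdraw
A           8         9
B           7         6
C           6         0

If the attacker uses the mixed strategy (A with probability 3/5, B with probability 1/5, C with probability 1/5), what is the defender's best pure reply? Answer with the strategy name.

Withdraw

If the defender plays Reinforce, the attacker's expected payoff is (3/5)·8 + (1/5)·7 + (1/5)·6 = 37/5.
If the defender plays Withdraw, the attacker's expected payoff is (3/5)·9 + (1/5)·6 + (1/5)·0 = 33/5.
The defender minimizes the attacker's payoff; the smallest is 33/5, so the best response is Withdraw.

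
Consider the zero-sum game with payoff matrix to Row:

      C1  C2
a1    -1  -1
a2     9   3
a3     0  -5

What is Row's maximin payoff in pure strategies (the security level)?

3

Row minima: a1 → -1, a2 → 3, a3 → -5.
The best of these is 3.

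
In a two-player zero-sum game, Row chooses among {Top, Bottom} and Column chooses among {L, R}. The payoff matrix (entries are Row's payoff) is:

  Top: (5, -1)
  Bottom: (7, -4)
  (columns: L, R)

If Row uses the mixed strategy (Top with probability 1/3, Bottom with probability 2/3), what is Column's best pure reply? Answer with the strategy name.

R

If Column plays L, Row's expected payoff is (1/3)·5 + (2/3)·7 = 19/3.
If Column plays R, Row's expected payoff is (1/3)·(-1) + (2/3)·(-4) = -3.
Column minimizes Row's payoff; the smallest is -3, so the best response is R.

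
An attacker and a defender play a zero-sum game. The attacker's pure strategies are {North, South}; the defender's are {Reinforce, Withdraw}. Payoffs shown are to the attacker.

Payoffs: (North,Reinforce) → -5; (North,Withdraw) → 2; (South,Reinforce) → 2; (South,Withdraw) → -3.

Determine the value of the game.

Row minima: North → -5, South → -3; maximin = -3.
Column maxima: Reinforce → 2, Withdraw → 2; minimax = 2.
-3 ≠ 2, so there is no saddle point; optimal play is mixed.
Let the attacker play North with probability p. Expected payoff against Reinforce: (-5)p + 2(1−p) = −7p + 2; against Withdraw: 2p + (-3)(1−p) = 5p − 3.
Setting these equal: −7p + 2 = 5p − 3 ⇒ −12p = -5 ⇒ p = 5/12, and the value is (-7)·(5/12) + 2 = -11/12.
For the defender: with q = P(Reinforce), equating North's and South's payoffs gives −7q + 2 = 5q − 3 ⇒ q = 5/12.

-11/12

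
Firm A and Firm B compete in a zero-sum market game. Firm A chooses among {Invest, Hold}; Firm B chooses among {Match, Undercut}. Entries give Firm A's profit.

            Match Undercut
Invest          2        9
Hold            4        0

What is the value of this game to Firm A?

36/11

Row minima: Invest → 2, Hold → 0; maximin = 2.
Column maxima: Match → 4, Undercut → 9; minimax = 4.
2 ≠ 4, so there is no saddle point; optimal play is mixed.
Let Firm A play Invest with probability p. Expected payoff against Match: 2p + 4(1−p) = −2p + 4; against Undercut: 9p + 0(1−p) = 9p.
Setting these equal: −2p + 4 = 9p ⇒ −11p = -4 ⇒ p = 4/11, and the value is (-2)·(4/11) + 4 = 36/11.
For Firm B: with q = P(Match), equating Invest's and Hold's payoffs gives −7q + 9 = 4q ⇒ q = 9/11.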